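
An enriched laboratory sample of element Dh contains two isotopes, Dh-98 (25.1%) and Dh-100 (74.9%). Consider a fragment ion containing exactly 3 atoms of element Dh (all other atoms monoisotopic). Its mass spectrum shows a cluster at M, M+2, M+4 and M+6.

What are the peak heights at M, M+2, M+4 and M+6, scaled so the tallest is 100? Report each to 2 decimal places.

Expanding (0.251 + 0.749)^3:
P(M) = 0.251^3 = 0.015813
P(M+2) = 3 × 0.251^2 × 0.749^1 = 0.141563
P(M+4) = 3 × 0.251^1 × 0.749^2 = 0.422434
P(M+6) = 0.749^3 = 0.420190
The M+4 peak is largest (0.422434); scaling to 100 gives 3.74 : 33.51 : 100.00 : 99.47.

3.74 : 33.51 : 100.00 : 99.47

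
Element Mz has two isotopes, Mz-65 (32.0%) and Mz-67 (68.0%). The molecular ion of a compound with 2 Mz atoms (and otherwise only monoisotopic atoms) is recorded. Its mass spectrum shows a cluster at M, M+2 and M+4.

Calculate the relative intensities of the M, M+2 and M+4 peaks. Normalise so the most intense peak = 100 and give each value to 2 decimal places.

22.15 : 94.12 : 100.00

Expanding (0.320 + 0.680)^2:
P(M) = 0.320^2 = 0.102400
P(M+2) = 2 × 0.320^1 × 0.680^1 = 0.435200
P(M+4) = 0.680^2 = 0.462400
The M+4 peak is largest (0.462400); scaling to 100 gives 22.15 : 94.12 : 100.00.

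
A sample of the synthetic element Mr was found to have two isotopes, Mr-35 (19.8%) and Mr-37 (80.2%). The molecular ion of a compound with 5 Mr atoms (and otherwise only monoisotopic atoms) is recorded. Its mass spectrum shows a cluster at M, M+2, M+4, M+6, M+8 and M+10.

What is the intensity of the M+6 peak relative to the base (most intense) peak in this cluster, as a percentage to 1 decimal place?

(0.198 + 0.802)^5 gives M 0.0003, M+2 0.0062, M+4 0.0499, M+6 0.2022, M+8 0.4096, M+10 0.3318; the largest is M+8.
P(M+8) = C(5,4) × 0.198^1 × 0.802^4 = 5 × 0.1980 × 0.41371139 = 0.409574 (base)
P(M+6) = C(5,3) × 0.198^2 × 0.802^3 = 10 × 0.039204 × 0.51584961 = 0.202234
Relative intensity = 0.202234 / 0.409574 × 100 = 49.4

49.4%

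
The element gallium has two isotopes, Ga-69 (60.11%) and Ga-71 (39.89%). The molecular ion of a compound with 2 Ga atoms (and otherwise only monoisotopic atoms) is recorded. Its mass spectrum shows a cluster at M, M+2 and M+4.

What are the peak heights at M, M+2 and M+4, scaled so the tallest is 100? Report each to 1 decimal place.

75.3 : 100.0 : 33.2

Each Ga atom is independently Ga-69 (p = 0.6011) or Ga-71 (q = 0.3989); the cluster is the binomial expansion (p + q)^2.
P(M) = 0.6011^2 = 0.361321
P(M+2) = 2 × 0.6011^1 × 0.3989^1 = 0.479558
P(M+4) = 0.3989^2 = 0.159121
The M+2 peak is largest (0.479558); scaling to 100 gives 75.3 : 100.0 : 33.2.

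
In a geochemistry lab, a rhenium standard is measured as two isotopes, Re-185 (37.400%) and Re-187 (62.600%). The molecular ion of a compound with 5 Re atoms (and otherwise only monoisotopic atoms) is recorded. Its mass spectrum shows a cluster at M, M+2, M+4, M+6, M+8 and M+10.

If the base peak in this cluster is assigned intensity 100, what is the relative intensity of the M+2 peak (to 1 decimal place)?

Term probabilities: M 0.0073, M+2 0.0612, M+4 0.2050, M+6 0.3431, M+8 0.2872, M+10 0.0961. Base peak = M+6.
P(M+6) = C(5,3) × 0.37400^2 × 0.62600^3 = 10 × 0.139876 × 0.24531438 = 0.343136 (base)
P(M+2) = C(5,1) × 0.37400^4 × 0.62600^1 = 5 × 0.0195653 × 0.6260 = 0.061239
Relative intensity = 0.061239 / 0.343136 × 100 = 17.8

17.8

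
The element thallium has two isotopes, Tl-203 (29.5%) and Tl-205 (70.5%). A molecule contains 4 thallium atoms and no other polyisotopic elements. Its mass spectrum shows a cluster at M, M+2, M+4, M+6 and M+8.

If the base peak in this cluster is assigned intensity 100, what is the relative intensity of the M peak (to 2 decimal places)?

1.83

Binomial terms of (0.295 + 0.705)^4: M 0.0076, M+2 0.0724, M+4 0.2595, M+6 0.4135, M+8 0.2470 → M+6 is the base peak.
P(M+6) = C(4,3) × 0.295^1 × 0.705^3 = 4 × 0.2950 × 0.35040263 = 0.413475 (base)
P(M) = C(4,0) × 0.295^4 × 0.705^0 = 1 × 0.00757335 × 1.0000 = 0.007573
Relative intensity = 0.007573 / 0.413475 × 100 = 1.83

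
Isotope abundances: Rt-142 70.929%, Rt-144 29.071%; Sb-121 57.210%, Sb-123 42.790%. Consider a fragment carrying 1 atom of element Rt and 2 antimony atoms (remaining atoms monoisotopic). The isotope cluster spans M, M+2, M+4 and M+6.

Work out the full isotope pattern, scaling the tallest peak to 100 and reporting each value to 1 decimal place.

52.5 : 100.0 : 61.5 : 12.0

Element Rt pattern (n=1): 0.70929 : 0.29071
Antimony pattern (n=2): 0.32729841 : 0.48960318 : 0.18309841
Convolve the two distributions (both contribute in 2-u steps):
  M: 0.70929×0.32729841 = 0.232149
  M+2: 0.70929×0.48960318 + 0.29071×0.32729841 = 0.442420
  M+4: 0.70929×0.18309841 + 0.29071×0.48960318 = 0.272202
  M+6: 0.29071×0.18309841 = 0.053229
Scale to base peak (0.442420) = 100: 52.5 : 100.0 : 61.5 : 12.0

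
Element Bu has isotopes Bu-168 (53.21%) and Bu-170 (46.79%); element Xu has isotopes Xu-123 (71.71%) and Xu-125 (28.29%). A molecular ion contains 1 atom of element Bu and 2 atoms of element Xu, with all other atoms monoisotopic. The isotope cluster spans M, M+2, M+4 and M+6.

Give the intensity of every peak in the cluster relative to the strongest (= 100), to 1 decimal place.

59.9 : 100.0 : 50.9 : 8.2

Element Bu pattern (n=1): 0.5321 : 0.4679
Element Xu pattern (n=2): 0.51423241 : 0.40573518 : 0.08003241
Convolve the two distributions (both contribute in 2-u steps):
  M: 0.5321×0.51423241 = 0.273623
  M+2: 0.5321×0.40573518 + 0.4679×0.51423241 = 0.456501
  M+4: 0.5321×0.08003241 + 0.4679×0.40573518 = 0.232429
  M+6: 0.4679×0.08003241 = 0.037447
Scale to base peak (0.456501) = 100: 59.9 : 100.0 : 50.9 : 8.2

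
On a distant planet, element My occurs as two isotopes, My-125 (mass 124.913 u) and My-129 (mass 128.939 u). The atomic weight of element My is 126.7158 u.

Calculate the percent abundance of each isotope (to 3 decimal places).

Writing the weighted mean with unknown fraction x of My-125:
124.913·x + 128.939·(1 − x) = 126.7158
(124.913 − 128.939)·x = 126.7158 − 128.939
x = -2.2232 / -4.026 = 0.55221 → 55.221% My-125, 44.779% My-129.

My-125: 55.221%, My-129: 44.779%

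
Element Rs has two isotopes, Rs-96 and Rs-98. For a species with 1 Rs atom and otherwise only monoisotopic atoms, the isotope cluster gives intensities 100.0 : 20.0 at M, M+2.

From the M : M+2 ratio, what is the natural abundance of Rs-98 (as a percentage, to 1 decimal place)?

Write p for the Rs-96 fraction. I(M+2)/I(M) = [C(1,1)·p^0·(1−p)] / p^1 = 1·(1−p)/p = 20.0/100.0 = 0.2000
(1−p)/p = 0.2000/1 = 0.2000  ⇒  p = 1/(1 + 0.2000) = 0.8333
Rs-96: 83.3%, Rs-98: 16.7%.

16.7%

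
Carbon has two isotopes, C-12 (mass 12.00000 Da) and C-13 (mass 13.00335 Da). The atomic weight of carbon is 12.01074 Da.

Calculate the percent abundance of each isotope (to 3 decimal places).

C-12: 98.930%, C-13: 1.070%

With x = fraction of C-12 (so C-13 is 1 − x):
12.00000·x + 13.00335·(1 − x) = 12.01074
(12.00000 − 13.00335)·x = 12.01074 − 13.00335
x = -0.99261 / -1.00335 = 0.98930 → 98.930% C-12, 1.070% C-13.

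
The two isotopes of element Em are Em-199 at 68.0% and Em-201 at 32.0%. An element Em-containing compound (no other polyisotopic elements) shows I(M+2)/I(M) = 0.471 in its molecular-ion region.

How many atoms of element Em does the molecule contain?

1

For n independent Em atoms, I(M+2)/I(M) = n · (abundance Em-201) / (abundance Em-199) = n · 0.320/0.680.
n = 0.471 × 0.680/0.320 = 1.00 ≈ 1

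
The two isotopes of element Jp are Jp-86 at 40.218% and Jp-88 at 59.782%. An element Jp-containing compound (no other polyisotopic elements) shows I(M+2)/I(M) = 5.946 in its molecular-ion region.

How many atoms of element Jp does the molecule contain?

4

With n Jp atoms, P(M+2)/P(M) = C(n,1)·p^(n−1)q / p^n = n·q/p = n · 0.59782/0.40218.
n = 5.946 × 0.40218/0.59782 = 4.00 ≈ 4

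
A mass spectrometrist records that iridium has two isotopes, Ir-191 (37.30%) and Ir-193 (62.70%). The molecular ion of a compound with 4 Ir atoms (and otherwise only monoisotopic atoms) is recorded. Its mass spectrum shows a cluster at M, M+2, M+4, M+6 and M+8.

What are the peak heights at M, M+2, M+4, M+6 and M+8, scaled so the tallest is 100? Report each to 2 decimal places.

The 4 Ir atoms are independent, so intensities follow the terms of (0.3730 + 0.6270)^4.
P(M) = 0.3730^4 = 0.019357
P(M+2) = 4 × 0.3730^3 × 0.6270^1 = 0.130153
P(M+4) = 6 × 0.3730^2 × 0.6270^2 = 0.328174
P(M+6) = 4 × 0.3730^1 × 0.6270^3 = 0.367766
P(M+8) = 0.6270^4 = 0.154550
The M+6 peak is largest (0.367766); scaling to 100 gives 5.26 : 35.39 : 89.23 : 100.00 : 42.02.

5.26 : 35.39 : 89.23 : 100.00 : 42.02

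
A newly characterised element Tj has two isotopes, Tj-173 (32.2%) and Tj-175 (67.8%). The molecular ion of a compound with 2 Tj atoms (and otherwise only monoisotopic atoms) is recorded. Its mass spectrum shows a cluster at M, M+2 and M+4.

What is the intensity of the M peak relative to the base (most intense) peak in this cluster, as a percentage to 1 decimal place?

Term probabilities: M 0.1037, M+2 0.4366, M+4 0.4597. Base peak = M+4.
P(M+4) = C(2,2) × 0.322^0 × 0.678^2 = 1 × 1.0000 × 0.459684 = 0.459684 (base)
P(M) = C(2,0) × 0.322^2 × 0.678^0 = 1 × 0.103684 × 1.0000 = 0.103684
Relative intensity = 0.103684 / 0.459684 × 100 = 22.6

22.6%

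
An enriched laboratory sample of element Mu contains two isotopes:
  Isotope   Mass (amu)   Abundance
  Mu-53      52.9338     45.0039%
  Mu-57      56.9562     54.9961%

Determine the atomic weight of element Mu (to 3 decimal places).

Average mass = Σ (abundance × isotope mass) = 0.450039 × 52.9338 + 0.549961 × 56.9562
= 23.82227 + 31.32369 = 55.14596 amu

55.146 amu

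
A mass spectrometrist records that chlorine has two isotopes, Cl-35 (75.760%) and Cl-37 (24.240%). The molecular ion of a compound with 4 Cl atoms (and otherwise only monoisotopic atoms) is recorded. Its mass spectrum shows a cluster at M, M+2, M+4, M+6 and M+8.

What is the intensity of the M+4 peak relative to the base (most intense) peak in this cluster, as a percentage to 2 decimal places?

(0.75760 + 0.24240)^4 gives M 0.3294, M+2 0.4216, M+4 0.2023, M+6 0.0432, M+8 0.0035; the largest is M+2.
P(M+2) = C(4,1) × 0.75760^3 × 0.24240^1 = 4 × 0.4348304 × 0.2424 = 0.421612 (base)
P(M+4) = C(4,2) × 0.75760^2 × 0.24240^2 = 6 × 0.57395776 × 0.05875776 = 0.202347
Relative intensity = 0.202347 / 0.421612 × 100 = 47.99

47.99%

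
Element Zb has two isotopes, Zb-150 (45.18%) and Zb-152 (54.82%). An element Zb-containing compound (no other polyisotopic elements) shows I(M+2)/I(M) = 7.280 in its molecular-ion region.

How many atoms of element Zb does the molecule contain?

6

With n Zb atoms, P(M+2)/P(M) = C(n,1)·p^(n−1)q / p^n = n·q/p = n · 0.5482/0.4518.
n = 7.280 × 0.4518/0.5482 = 6.00 ≈ 6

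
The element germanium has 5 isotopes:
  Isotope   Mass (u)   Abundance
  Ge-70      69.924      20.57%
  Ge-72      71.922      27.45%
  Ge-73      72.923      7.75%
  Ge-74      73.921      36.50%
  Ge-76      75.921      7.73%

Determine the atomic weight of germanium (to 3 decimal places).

The abundance-weighted mean is 0.2057 × 69.924 + 0.2745 × 71.922 + 0.0775 × 72.923 + 0.3650 × 73.921 + 0.0773 × 75.921
= 14.3834 + 19.7426 + 5.6515 + 26.9812 + 5.8687 = 72.6274 u

72.627 u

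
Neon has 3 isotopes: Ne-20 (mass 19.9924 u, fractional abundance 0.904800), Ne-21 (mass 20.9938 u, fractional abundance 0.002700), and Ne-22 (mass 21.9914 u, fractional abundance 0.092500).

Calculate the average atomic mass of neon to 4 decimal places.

20.1800 u

Weight each isotope mass by its fractional abundance: 0.904800 × 19.9924 + 0.002700 × 20.9938 + 0.092500 × 21.9914
= 18.08912 + 0.05668 + 2.03420 = 20.18000 u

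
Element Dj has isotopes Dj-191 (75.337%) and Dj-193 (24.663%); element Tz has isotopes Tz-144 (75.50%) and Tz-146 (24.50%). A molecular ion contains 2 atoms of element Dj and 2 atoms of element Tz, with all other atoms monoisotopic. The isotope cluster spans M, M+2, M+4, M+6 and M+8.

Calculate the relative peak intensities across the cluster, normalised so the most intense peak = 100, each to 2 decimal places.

Element Dj pattern (n=2): 0.56756636 : 0.37160729 : 0.06082636
Element Tz pattern (n=2): 0.570025 : 0.36995 : 0.060025
Convolve the two distributions (both contribute in 2-u steps):
  M: 0.56756636×0.570025 = 0.323527
  M+2: 0.56756636×0.36995 + 0.37160729×0.570025 = 0.421797
  M+4: 0.56756636×0.060025 + 0.37160729×0.36995 + 0.06082636×0.570025 = 0.206217
  M+6: 0.37160729×0.060025 + 0.06082636×0.36995 = 0.044808
  M+8: 0.06082636×0.060025 = 0.003651
Scale to base peak (0.421797) = 100: 76.70 : 100.00 : 48.89 : 10.62 : 0.87

76.70 : 100.00 : 48.89 : 10.62 : 0.87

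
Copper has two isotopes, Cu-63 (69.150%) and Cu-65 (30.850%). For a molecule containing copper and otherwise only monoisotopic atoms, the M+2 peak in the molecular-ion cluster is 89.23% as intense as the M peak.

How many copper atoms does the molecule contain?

With n Cu atoms, P(M+2)/P(M) = C(n,1)·p^(n−1)q / p^n = n·q/p = n · 0.30850/0.69150.
n = 0.8923 × 0.69150/0.30850 = 2.00 ≈ 2

2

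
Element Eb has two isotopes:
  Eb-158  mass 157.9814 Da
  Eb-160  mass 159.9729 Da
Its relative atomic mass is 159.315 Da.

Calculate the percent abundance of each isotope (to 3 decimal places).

Let x be the fractional abundance of Eb-158; then Eb-160 has abundance 1 − x.
157.9814·x + 159.9729·(1 − x) = 159.315
(157.9814 − 159.9729)·x = 159.315 − 159.9729
x = -0.6579 / -1.9915 = 0.33035 → 33.035% Eb-158, 66.965% Eb-160.

Eb-158: 33.035%, Eb-160: 66.965%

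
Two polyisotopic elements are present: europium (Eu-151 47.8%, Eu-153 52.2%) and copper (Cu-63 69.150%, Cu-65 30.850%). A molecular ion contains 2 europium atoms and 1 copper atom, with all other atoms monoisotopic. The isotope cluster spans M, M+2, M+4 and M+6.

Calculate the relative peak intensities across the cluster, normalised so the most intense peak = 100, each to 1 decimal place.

Europium pattern (n=2): 0.228484 : 0.499032 : 0.272484
Copper pattern (n=1): 0.6915 : 0.3085
Convolve the two distributions (both contribute in 2-u steps):
  M: 0.228484×0.6915 = 0.157997
  M+2: 0.228484×0.3085 + 0.499032×0.6915 = 0.415568
  M+4: 0.499032×0.3085 + 0.272484×0.6915 = 0.342374
  M+6: 0.272484×0.3085 = 0.084061
Scale to base peak (0.415568) = 100: 38.0 : 100.0 : 82.4 : 20.2

38.0 : 100.0 : 82.4 : 20.2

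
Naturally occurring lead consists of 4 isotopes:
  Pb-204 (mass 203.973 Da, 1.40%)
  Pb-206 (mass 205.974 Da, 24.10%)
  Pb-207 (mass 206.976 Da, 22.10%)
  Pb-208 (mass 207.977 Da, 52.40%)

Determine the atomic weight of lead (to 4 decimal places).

207.2170 Da

Ar = Σ fᵢ·mᵢ = 0.0140 × 203.973 + 0.2410 × 205.974 + 0.2210 × 206.976 + 0.5240 × 207.977
= 2.85562 + 49.63973 + 45.74170 + 108.97995 = 207.21700 Da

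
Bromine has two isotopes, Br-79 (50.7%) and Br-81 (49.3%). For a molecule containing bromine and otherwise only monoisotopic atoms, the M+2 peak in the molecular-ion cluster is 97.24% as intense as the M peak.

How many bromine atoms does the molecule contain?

The M+2/M ratio from n Br atoms is n · q/p = n · 0.493/0.507.
n = 0.9724 × 0.507/0.493 = 1.00 ≈ 1

1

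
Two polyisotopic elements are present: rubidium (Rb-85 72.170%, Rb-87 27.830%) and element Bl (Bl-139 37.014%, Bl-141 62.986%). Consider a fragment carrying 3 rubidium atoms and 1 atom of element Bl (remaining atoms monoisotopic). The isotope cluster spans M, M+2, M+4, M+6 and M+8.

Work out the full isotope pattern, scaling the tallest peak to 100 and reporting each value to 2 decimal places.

34.98 : 100.00 : 84.47 : 28.56 : 3.41

Rubidium pattern (n=3): 0.37589809 : 0.43485841 : 0.16768892 : 0.02155458
Element Bl pattern (n=1): 0.37014 : 0.62986
Convolve the two distributions (both contribute in 2-u steps):
  M: 0.37589809×0.37014 = 0.139135
  M+2: 0.37589809×0.62986 + 0.43485841×0.37014 = 0.397722
  M+4: 0.43485841×0.62986 + 0.16768892×0.37014 = 0.335968
  M+6: 0.16768892×0.62986 + 0.02155458×0.37014 = 0.113599
  M+8: 0.02155458×0.62986 = 0.013576
Scale to base peak (0.397722) = 100: 34.98 : 100.00 : 84.47 : 28.56 : 3.41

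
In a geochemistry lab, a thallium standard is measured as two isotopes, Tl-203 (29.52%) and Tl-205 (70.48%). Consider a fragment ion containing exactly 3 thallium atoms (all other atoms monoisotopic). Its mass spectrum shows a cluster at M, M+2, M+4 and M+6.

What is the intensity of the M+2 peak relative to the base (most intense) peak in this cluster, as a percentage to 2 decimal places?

Binomial terms of (0.2952 + 0.7048)^3: M 0.0257, M+2 0.1843, M+4 0.4399, M+6 0.3501 → M+4 is the base peak.
P(M+4) = C(3,2) × 0.2952^1 × 0.7048^2 = 3 × 0.2952 × 0.49674304 = 0.439916 (base)
P(M+2) = C(3,1) × 0.2952^2 × 0.7048^1 = 3 × 0.08714304 × 0.7048 = 0.184255
Relative intensity = 0.184255 / 0.439916 × 100 = 41.88

41.88%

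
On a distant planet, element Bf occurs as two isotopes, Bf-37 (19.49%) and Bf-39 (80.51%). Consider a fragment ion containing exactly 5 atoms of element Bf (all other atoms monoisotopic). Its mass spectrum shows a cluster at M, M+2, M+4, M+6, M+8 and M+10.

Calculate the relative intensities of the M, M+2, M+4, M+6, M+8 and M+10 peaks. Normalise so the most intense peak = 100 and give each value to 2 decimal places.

0.07 : 1.42 : 11.72 : 48.42 : 100.00 : 82.62

The 5 Bf atoms are independent, so intensities follow the terms of (0.1949 + 0.8051)^5.
P(M) = 0.1949^5 = 0.000281
P(M+2) = 5 × 0.1949^4 × 0.8051^1 = 0.005809
P(M+4) = 10 × 0.1949^3 × 0.8051^2 = 0.047988
P(M+6) = 10 × 0.1949^2 × 0.8051^3 = 0.198232
P(M+8) = 5 × 0.1949^1 × 0.8051^4 = 0.409431
P(M+10) = 0.8051^5 = 0.338259
The M+8 peak is largest (0.409431); scaling to 100 gives 0.07 : 1.42 : 11.72 : 48.42 : 100.00 : 82.62.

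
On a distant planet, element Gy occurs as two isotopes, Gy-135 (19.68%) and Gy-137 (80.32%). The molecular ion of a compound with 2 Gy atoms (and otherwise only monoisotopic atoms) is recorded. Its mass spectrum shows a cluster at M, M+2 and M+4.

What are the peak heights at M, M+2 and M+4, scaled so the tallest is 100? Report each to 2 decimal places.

6.00 : 49.00 : 100.00

Each Gy atom is independently Gy-135 (p = 0.1968) or Gy-137 (q = 0.8032); the cluster is the binomial expansion (p + q)^2.
P(M) = 0.1968^2 = 0.038730
P(M+2) = 2 × 0.1968^1 × 0.8032^1 = 0.316140
P(M+4) = 0.8032^2 = 0.645130
The M+4 peak is largest (0.645130); scaling to 100 gives 6.00 : 49.00 : 100.00.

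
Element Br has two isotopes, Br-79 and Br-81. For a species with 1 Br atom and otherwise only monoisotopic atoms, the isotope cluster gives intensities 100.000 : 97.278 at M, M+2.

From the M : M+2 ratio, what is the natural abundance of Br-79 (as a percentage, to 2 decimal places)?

If p is the fraction of Br that is Br-79, then I(M+2)/I(M) = [C(1,1)·p^0·(1−p)] / p^1 = 1·(1−p)/p = 97.278/100.000 = 0.9728
(1−p)/p = 0.9728/1 = 0.9728  ⇒  p = 1/(1 + 0.9728) = 0.5069
Br-79: 50.69%, Br-81: 49.31%.

50.69%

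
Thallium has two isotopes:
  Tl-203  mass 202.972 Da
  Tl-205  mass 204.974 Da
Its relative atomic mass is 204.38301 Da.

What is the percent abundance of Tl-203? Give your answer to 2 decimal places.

Let x be the fractional abundance of Tl-203; then Tl-205 has abundance 1 − x.
202.972·x + 204.974·(1 − x) = 204.38301
(202.972 − 204.974)·x = 204.38301 − 204.974
x = -0.59099 / -2.002 = 0.29520 → 29.52% Tl-203, 70.48% Tl-205.

29.52%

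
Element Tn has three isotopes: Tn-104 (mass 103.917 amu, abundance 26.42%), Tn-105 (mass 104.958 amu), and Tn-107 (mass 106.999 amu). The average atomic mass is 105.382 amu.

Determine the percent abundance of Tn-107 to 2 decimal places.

34.25%

The remaining 73.58% is split between Tn-105 (fraction x) and Tn-107 (fraction 0.7358 − x).
Substituting: 104.958x + 106.999(0.7358 − x) = 77.9271286
(104.958 − 106.999)x = -0.8027356  ⇒  x = 0.39331, y = 0.34249
Tn-105: 39.33%, Tn-107: 34.25%.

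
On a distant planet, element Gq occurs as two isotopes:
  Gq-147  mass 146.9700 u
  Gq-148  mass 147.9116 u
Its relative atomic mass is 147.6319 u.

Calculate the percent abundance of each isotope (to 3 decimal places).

Gq-147: 29.705%, Gq-148: 70.295%

Let x be the fractional abundance of Gq-147; then Gq-148 has abundance 1 − x.
146.9700·x + 147.9116·(1 − x) = 147.6319
(146.9700 − 147.9116)·x = 147.6319 − 147.9116
x = -0.2797 / -0.9416 = 0.29705 → 29.705% Gq-147, 70.295% Gq-148.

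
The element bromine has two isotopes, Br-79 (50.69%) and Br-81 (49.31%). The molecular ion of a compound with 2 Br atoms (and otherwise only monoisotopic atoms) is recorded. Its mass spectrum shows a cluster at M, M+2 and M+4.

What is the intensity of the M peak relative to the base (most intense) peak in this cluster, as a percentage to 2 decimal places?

51.40%

Term probabilities: M 0.2569, M+2 0.4999, M+4 0.2431. Base peak = M+2.
P(M+2) = C(2,1) × 0.5069^1 × 0.4931^1 = 2 × 0.5069 × 0.4931 = 0.499905 (base)
P(M) = C(2,0) × 0.5069^2 × 0.4931^0 = 1 × 0.25694761 × 1.0000 = 0.256948
Relative intensity = 0.256948 / 0.499905 × 100 = 51.40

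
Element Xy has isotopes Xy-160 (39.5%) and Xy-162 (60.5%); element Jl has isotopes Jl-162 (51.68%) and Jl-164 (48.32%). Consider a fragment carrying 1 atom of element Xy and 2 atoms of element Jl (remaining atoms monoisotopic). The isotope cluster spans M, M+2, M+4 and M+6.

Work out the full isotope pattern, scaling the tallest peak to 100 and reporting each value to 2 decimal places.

Element Xy pattern (n=1): 0.3950 : 0.6050
Element Jl pattern (n=2): 0.26708224 : 0.49943552 : 0.23348224
Convolve the two distributions (both contribute in 2-u steps):
  M: 0.3950×0.26708224 = 0.105497
  M+2: 0.3950×0.49943552 + 0.6050×0.26708224 = 0.358862
  M+4: 0.3950×0.23348224 + 0.6050×0.49943552 = 0.394384
  M+6: 0.6050×0.23348224 = 0.141257
Scale to base peak (0.394384) = 100: 26.75 : 90.99 : 100.00 : 35.82

26.75 : 90.99 : 100.00 : 35.82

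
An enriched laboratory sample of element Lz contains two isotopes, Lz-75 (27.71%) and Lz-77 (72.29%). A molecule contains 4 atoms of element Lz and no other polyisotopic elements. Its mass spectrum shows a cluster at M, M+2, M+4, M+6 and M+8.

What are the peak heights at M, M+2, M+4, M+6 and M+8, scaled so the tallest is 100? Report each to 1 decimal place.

Expanding (0.2771 + 0.7229)^4:
P(M) = 0.2771^4 = 0.005896
P(M+2) = 4 × 0.2771^3 × 0.7229^1 = 0.061524
P(M+4) = 6 × 0.2771^2 × 0.7229^2 = 0.240758
P(M+6) = 4 × 0.2771^1 × 0.7229^3 = 0.418727
P(M+8) = 0.7229^4 = 0.273094
The M+6 peak is largest (0.418727); scaling to 100 gives 1.4 : 14.7 : 57.5 : 100.0 : 65.2.

1.4 : 14.7 : 57.5 : 100.0 : 65.2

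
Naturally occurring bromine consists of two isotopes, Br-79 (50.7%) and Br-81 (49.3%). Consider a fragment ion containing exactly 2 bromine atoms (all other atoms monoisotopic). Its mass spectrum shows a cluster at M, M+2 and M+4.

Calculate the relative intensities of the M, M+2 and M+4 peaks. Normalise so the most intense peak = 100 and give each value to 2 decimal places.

Each Br atom is independently Br-79 (p = 0.507) or Br-81 (q = 0.493); the cluster is the binomial expansion (p + q)^2.
P(M) = 0.507^2 = 0.257049
P(M+2) = 2 × 0.507^1 × 0.493^1 = 0.499902
P(M+4) = 0.493^2 = 0.243049
The M+2 peak is largest (0.499902); scaling to 100 gives 51.42 : 100.00 : 48.62.

51.42 : 100.00 : 48.62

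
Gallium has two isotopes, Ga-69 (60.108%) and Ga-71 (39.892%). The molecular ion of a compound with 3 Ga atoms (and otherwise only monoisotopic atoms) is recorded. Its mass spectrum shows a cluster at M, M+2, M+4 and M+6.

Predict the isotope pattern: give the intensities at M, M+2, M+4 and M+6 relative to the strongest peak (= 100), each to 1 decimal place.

The 3 Ga atoms are independent, so intensities follow the terms of (0.60108 + 0.39892)^3.
P(M) = 0.60108^3 = 0.217169
P(M+2) = 3 × 0.60108^2 × 0.39892^1 = 0.432386
P(M+4) = 3 × 0.60108^1 × 0.39892^2 = 0.286963
P(M+6) = 0.39892^3 = 0.063483
The M+2 peak is largest (0.432386); scaling to 100 gives 50.2 : 100.0 : 66.4 : 14.7.

50.2 : 100.0 : 66.4 : 14.7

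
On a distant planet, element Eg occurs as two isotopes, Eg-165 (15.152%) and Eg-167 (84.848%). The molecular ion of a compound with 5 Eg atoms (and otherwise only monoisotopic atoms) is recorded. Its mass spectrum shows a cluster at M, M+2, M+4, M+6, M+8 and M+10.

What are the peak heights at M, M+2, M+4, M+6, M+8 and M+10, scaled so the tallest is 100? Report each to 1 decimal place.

0.0 : 0.5 : 5.7 : 31.9 : 89.3 : 100.0

Expanding (0.15152 + 0.84848)^5:
P(M) = 0.15152^5 = 0.000080
P(M+2) = 5 × 0.15152^4 × 0.84848^1 = 0.002236
P(M+4) = 10 × 0.15152^3 × 0.84848^2 = 0.025043
P(M+6) = 10 × 0.15152^2 × 0.84848^3 = 0.140238
P(M+8) = 5 × 0.15152^1 × 0.84848^4 = 0.392651
P(M+10) = 0.84848^5 = 0.439752
The M+10 peak is largest (0.439752); scaling to 100 gives 0.0 : 0.5 : 5.7 : 31.9 : 89.3 : 100.0.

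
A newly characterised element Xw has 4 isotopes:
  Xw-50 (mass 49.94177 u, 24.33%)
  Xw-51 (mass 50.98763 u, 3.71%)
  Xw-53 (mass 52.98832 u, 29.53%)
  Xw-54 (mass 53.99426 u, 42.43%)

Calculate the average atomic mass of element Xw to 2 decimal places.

Ar = Σ fᵢ·mᵢ = 0.2433 × 49.94177 + 0.0371 × 50.98763 + 0.2953 × 52.98832 + 0.4243 × 53.99426
= 12.150833 + 1.891641 + 15.647451 + 22.909765 = 52.599690 u

52.60 u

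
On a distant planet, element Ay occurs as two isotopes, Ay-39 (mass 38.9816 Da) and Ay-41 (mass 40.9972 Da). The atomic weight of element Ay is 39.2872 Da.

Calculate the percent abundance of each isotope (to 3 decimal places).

Ay-39: 84.838%, Ay-41: 15.162%

With x = fraction of Ay-39 (so Ay-41 is 1 − x):
38.9816·x + 40.9972·(1 − x) = 39.2872
(38.9816 − 40.9972)·x = 39.2872 − 40.9972
x = -1.7100 / -2.0156 = 0.84838 → 84.838% Ay-39, 15.162% Ay-41.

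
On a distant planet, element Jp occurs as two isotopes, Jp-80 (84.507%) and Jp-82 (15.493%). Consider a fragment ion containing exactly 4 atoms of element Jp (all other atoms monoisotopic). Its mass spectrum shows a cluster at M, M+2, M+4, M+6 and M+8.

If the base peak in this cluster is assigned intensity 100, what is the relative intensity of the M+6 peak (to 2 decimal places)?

2.46

Term probabilities: M 0.5100, M+2 0.3740, M+4 0.1029, M+6 0.0126, M+8 0.0006. Base peak = M.
P(M) = C(4,0) × 0.84507^4 × 0.15493^0 = 1 × 0.51000066 × 1.0000 = 0.510001 (base)
P(M+6) = C(4,3) × 0.84507^1 × 0.15493^3 = 4 × 0.84507 × 0.00371883 = 0.012571
Relative intensity = 0.012571 / 0.510001 × 100 = 2.46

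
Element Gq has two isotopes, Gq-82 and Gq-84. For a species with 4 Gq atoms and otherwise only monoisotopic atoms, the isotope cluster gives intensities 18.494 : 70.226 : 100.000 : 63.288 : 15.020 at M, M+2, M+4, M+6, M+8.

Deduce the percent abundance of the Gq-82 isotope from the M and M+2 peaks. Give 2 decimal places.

51.30%

If p is the fraction of Gq that is Gq-82, then I(M+2)/I(M) = [C(4,1)·p^3·(1−p)] / p^4 = 4·(1−p)/p = 70.226/18.494 = 3.7972
(1−p)/p = 3.7972/4 = 0.9493  ⇒  p = 1/(1 + 0.9493) = 0.5130
Gq-82: 51.30%, Gq-84: 48.70%.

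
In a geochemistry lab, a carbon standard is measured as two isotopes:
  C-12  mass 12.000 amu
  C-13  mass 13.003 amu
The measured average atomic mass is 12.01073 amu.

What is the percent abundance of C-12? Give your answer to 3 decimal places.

Writing the weighted mean with unknown fraction x of C-12:
12.000·x + 13.003·(1 − x) = 12.01073
(12.000 − 13.003)·x = 12.01073 − 13.003
x = -0.99227 / -1.003 = 0.98930 → 98.930% C-12, 1.070% C-13.

98.930%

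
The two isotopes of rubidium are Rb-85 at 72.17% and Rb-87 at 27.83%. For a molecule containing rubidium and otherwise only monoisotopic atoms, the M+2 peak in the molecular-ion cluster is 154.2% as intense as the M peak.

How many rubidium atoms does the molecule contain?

The M+2/M ratio from n Rb atoms is n · q/p = n · 0.2783/0.7217.
n = 1.542 × 0.7217/0.2783 = 4.00 ≈ 4

4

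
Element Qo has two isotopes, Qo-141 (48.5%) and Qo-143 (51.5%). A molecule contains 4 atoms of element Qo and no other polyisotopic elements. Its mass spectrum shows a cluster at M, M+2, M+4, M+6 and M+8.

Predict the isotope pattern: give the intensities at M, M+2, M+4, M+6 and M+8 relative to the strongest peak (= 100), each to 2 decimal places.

The 4 Qo atoms are independent, so intensities follow the terms of (0.485 + 0.515)^4.
P(M) = 0.485^4 = 0.055331
P(M+2) = 4 × 0.485^3 × 0.515^1 = 0.235013
P(M+4) = 6 × 0.485^2 × 0.515^2 = 0.374325
P(M+6) = 4 × 0.485^1 × 0.515^3 = 0.264986
P(M+8) = 0.515^4 = 0.070344
The M+4 peak is largest (0.374325); scaling to 100 gives 14.78 : 62.78 : 100.00 : 70.79 : 18.79.

14.78 : 62.78 : 100.00 : 70.79 : 18.79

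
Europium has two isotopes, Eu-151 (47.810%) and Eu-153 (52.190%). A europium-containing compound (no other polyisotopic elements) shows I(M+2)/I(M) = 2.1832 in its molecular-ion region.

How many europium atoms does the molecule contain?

2

The M+2/M ratio from n Eu atoms is n · q/p = n · 0.52190/0.47810.
n = 2.1832 × 0.47810/0.52190 = 2.00 ≈ 2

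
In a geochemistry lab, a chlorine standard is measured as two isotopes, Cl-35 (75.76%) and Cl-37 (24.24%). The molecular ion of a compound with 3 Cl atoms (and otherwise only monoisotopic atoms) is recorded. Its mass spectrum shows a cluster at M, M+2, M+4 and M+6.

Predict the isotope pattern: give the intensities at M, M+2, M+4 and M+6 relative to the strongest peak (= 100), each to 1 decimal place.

100.0 : 96.0 : 30.7 : 3.3

The 3 Cl atoms are independent, so intensities follow the terms of (0.7576 + 0.2424)^3.
P(M) = 0.7576^3 = 0.434830
P(M+2) = 3 × 0.7576^2 × 0.2424^1 = 0.417382
P(M+4) = 3 × 0.7576^1 × 0.2424^2 = 0.133545
P(M+6) = 0.2424^3 = 0.014243
The M peak is largest (0.434830); scaling to 100 gives 100.0 : 96.0 : 30.7 : 3.3.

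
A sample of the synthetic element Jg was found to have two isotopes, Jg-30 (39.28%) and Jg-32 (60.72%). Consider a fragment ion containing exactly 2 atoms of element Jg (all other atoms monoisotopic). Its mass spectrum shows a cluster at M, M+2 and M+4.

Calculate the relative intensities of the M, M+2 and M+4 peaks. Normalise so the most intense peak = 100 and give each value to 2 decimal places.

32.35 : 100.00 : 77.29

Each Jg atom is independently Jg-30 (p = 0.3928) or Jg-32 (q = 0.6072); the cluster is the binomial expansion (p + q)^2.
P(M) = 0.3928^2 = 0.154292
P(M+2) = 2 × 0.3928^1 × 0.6072^1 = 0.477016
P(M+4) = 0.6072^2 = 0.368692
The M+2 peak is largest (0.477016); scaling to 100 gives 32.35 : 100.00 : 77.29.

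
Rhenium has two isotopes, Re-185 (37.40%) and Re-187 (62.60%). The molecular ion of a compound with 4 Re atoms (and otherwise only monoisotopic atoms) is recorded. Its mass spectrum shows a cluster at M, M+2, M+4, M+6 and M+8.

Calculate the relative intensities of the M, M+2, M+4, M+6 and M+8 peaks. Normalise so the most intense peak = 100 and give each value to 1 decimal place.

5.3 : 35.7 : 89.6 : 100.0 : 41.8

The 4 Re atoms are independent, so intensities follow the terms of (0.3740 + 0.6260)^4.
P(M) = 0.3740^4 = 0.019565
P(M+2) = 4 × 0.3740^3 × 0.6260^1 = 0.130993
P(M+4) = 6 × 0.3740^2 × 0.6260^2 = 0.328884
P(M+6) = 4 × 0.3740^1 × 0.6260^3 = 0.366990
P(M+8) = 0.6260^4 = 0.153567
The M+6 peak is largest (0.366990); scaling to 100 gives 5.3 : 35.7 : 89.6 : 100.0 : 41.8.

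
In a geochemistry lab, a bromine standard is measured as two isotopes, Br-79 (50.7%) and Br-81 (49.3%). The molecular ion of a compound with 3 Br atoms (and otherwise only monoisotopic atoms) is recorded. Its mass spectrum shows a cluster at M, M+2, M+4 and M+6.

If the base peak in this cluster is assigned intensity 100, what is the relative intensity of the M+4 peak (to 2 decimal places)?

Term probabilities: M 0.1303, M+2 0.3802, M+4 0.3697, M+6 0.1198. Base peak = M+2.
P(M+2) = C(3,1) × 0.507^2 × 0.493^1 = 3 × 0.257049 × 0.4930 = 0.380175 (base)
P(M+4) = C(3,2) × 0.507^1 × 0.493^2 = 3 × 0.5070 × 0.243049 = 0.369678
Relative intensity = 0.369678 / 0.380175 × 100 = 97.24

97.24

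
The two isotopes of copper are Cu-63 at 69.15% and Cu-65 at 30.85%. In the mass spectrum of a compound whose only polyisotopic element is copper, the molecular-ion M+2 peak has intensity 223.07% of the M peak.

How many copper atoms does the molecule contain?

5

With n Cu atoms, P(M+2)/P(M) = C(n,1)·p^(n−1)q / p^n = n·q/p = n · 0.3085/0.6915.
n = 2.2307 × 0.6915/0.3085 = 5.00 ≈ 5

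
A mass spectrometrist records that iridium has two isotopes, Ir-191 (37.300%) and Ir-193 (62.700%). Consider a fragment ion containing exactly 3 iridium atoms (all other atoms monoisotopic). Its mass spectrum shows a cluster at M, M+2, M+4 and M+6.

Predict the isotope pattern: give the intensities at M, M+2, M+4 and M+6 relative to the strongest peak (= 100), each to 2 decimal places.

Expanding (0.37300 + 0.62700)^3:
P(M) = 0.37300^3 = 0.051895
P(M+2) = 3 × 0.37300^2 × 0.62700^1 = 0.261702
P(M+4) = 3 × 0.37300^1 × 0.62700^2 = 0.439911
P(M+6) = 0.62700^3 = 0.246492
The M+4 peak is largest (0.439911); scaling to 100 gives 11.80 : 59.49 : 100.00 : 56.03.

11.80 : 59.49 : 100.00 : 56.03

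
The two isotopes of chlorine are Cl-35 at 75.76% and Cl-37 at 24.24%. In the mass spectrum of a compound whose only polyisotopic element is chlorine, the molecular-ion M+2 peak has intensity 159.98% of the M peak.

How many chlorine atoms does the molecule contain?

For n independent Cl atoms, I(M+2)/I(M) = n · (abundance Cl-37) / (abundance Cl-35) = n · 0.2424/0.7576.
n = 1.5998 × 0.7576/0.2424 = 5.00 ≈ 5

5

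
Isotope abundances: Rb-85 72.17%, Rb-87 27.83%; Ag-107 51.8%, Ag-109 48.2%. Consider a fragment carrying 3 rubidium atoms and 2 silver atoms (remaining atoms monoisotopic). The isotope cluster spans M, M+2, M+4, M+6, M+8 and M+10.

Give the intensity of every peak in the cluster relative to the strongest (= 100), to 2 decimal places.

Rubidium pattern (n=3): 0.37589809 : 0.43485841 : 0.16768892 : 0.02155458
Silver pattern (n=2): 0.268324 : 0.499352 : 0.232324
Convolve the two distributions (both contribute in 2-u steps):
  M: 0.37589809×0.268324 = 0.100862
  M+2: 0.37589809×0.499352 + 0.43485841×0.268324 = 0.304388
  M+4: 0.37589809×0.232324 + 0.43485841×0.499352 + 0.16768892×0.268324 = 0.349473
  M+6: 0.43485841×0.232324 + 0.16768892×0.499352 + 0.02155458×0.268324 = 0.190547
  M+8: 0.16768892×0.232324 + 0.02155458×0.499352 = 0.049721
  M+10: 0.02155458×0.232324 = 0.005008
Scale to base peak (0.349473) = 100: 28.86 : 87.10 : 100.00 : 54.52 : 14.23 : 1.43

28.86 : 87.10 : 100.00 : 54.52 : 14.23 : 1.43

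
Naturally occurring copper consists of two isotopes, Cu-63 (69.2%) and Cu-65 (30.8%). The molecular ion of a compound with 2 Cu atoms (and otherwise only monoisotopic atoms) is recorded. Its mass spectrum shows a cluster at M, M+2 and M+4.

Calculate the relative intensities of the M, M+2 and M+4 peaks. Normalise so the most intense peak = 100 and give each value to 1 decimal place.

100.0 : 89.0 : 19.8

The 2 Cu atoms are independent, so intensities follow the terms of (0.692 + 0.308)^2.
P(M) = 0.692^2 = 0.478864
P(M+2) = 2 × 0.692^1 × 0.308^1 = 0.426272
P(M+4) = 0.308^2 = 0.094864
The M peak is largest (0.478864); scaling to 100 gives 100.0 : 89.0 : 19.8.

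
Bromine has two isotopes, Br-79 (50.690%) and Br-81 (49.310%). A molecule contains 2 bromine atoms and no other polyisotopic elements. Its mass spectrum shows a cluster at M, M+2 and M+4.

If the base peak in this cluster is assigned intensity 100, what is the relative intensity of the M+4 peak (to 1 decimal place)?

Binomial terms of (0.50690 + 0.49310)^2: M 0.2569, M+2 0.4999, M+4 0.2431 → M+2 is the base peak.
P(M+2) = C(2,1) × 0.50690^1 × 0.49310^1 = 2 × 0.5069 × 0.4931 = 0.499905 (base)
P(M+4) = C(2,2) × 0.50690^0 × 0.49310^2 = 1 × 1.0000 × 0.24314761 = 0.243148
Relative intensity = 0.243148 / 0.499905 × 100 = 48.6

48.6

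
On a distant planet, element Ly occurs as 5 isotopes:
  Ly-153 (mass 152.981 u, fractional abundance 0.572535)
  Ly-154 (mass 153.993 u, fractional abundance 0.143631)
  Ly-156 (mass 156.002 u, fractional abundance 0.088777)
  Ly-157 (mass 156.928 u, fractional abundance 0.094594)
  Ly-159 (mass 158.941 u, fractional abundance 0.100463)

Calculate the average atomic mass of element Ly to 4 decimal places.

The abundance-weighted mean is 0.572535 × 152.981 + 0.143631 × 153.993 + 0.088777 × 156.002 + 0.094594 × 156.928 + 0.100463 × 158.941
= 87.58698 + 22.11817 + 13.84939 + 14.84445 + 15.96769 = 154.36668 u

154.3667 u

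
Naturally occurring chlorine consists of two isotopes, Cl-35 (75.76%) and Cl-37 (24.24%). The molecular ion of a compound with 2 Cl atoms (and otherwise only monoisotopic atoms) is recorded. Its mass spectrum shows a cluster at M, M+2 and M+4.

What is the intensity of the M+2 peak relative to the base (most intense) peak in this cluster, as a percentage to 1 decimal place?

64.0%

Binomial terms of (0.7576 + 0.2424)^2: M 0.5740, M+2 0.3673, M+4 0.0588 → M is the base peak.
P(M) = C(2,0) × 0.7576^2 × 0.2424^0 = 1 × 0.57395776 × 1.0000 = 0.573958 (base)
P(M+2) = C(2,1) × 0.7576^1 × 0.2424^1 = 2 × 0.7576 × 0.2424 = 0.367284
Relative intensity = 0.367284 / 0.573958 × 100 = 64.0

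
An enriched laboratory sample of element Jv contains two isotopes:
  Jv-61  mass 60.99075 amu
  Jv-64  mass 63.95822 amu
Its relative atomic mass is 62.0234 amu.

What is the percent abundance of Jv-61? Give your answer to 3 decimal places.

65.201%

With x = fraction of Jv-61 (so Jv-64 is 1 − x):
60.99075·x + 63.95822·(1 − x) = 62.0234
(60.99075 − 63.95822)·x = 62.0234 − 63.95822
x = -1.93482 / -2.96747 = 0.65201 → 65.201% Jv-61, 34.799% Jv-64.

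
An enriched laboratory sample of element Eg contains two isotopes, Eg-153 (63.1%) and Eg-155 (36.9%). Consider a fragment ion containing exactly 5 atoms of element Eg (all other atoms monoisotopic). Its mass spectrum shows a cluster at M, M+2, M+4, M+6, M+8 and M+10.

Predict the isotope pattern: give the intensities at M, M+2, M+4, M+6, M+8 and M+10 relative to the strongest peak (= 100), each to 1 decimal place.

Expanding (0.631 + 0.369)^5:
P(M) = 0.631^5 = 0.100034
P(M+2) = 5 × 0.631^4 × 0.369^1 = 0.292492
P(M+4) = 10 × 0.631^3 × 0.369^2 = 0.342090
P(M+6) = 10 × 0.631^2 × 0.369^3 = 0.200050
P(M+8) = 5 × 0.631^1 × 0.369^4 = 0.058493
P(M+10) = 0.369^5 = 0.006841
The M+4 peak is largest (0.342090); scaling to 100 gives 29.2 : 85.5 : 100.0 : 58.5 : 17.1 : 2.0.

29.2 : 85.5 : 100.0 : 58.5 : 17.1 : 2.0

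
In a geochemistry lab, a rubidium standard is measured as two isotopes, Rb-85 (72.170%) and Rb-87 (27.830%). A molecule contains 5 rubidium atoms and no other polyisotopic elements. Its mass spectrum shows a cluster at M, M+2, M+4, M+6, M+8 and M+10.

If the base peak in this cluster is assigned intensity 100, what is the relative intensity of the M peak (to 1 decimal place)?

51.9

Term probabilities: M 0.1958, M+2 0.3775, M+4 0.2911, M+6 0.1123, M+8 0.0216, M+10 0.0017. Base peak = M+2.
P(M+2) = C(5,1) × 0.72170^4 × 0.27830^1 = 5 × 0.27128565 × 0.2783 = 0.377494 (base)
P(M) = C(5,0) × 0.72170^5 × 0.27830^0 = 1 × 0.19578685 × 1.0000 = 0.195787
Relative intensity = 0.195787 / 0.377494 × 100 = 51.9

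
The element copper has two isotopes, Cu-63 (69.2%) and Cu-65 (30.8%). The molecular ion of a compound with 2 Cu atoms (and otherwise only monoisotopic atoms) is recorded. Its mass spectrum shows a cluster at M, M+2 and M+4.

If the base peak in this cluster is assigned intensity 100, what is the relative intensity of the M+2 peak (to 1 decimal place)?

Binomial terms of (0.692 + 0.308)^2: M 0.4789, M+2 0.4263, M+4 0.0949 → M is the base peak.
P(M) = C(2,0) × 0.692^2 × 0.308^0 = 1 × 0.478864 × 1.0000 = 0.478864 (base)
P(M+2) = C(2,1) × 0.692^1 × 0.308^1 = 2 × 0.6920 × 0.3080 = 0.426272
Relative intensity = 0.426272 / 0.478864 × 100 = 89.0

89.0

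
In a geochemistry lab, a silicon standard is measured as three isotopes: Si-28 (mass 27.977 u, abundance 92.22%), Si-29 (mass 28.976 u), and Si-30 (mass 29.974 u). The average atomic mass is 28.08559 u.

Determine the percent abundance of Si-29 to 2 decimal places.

4.69%

Let x and y be the fractions of Si-29 and Si-30. Then x + y = 1 − 0.9222 = 0.0778 and 28.976x + 29.974y = 28.08559 − 0.9222×27.977 = 2.2852006.
Substituting: 28.976x + 29.974(0.0778 − x) = 2.2852006
(28.976 − 29.974)x = -0.0467766  ⇒  x = 0.04687, y = 0.03093
Si-29: 4.69%, Si-30: 3.09%.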